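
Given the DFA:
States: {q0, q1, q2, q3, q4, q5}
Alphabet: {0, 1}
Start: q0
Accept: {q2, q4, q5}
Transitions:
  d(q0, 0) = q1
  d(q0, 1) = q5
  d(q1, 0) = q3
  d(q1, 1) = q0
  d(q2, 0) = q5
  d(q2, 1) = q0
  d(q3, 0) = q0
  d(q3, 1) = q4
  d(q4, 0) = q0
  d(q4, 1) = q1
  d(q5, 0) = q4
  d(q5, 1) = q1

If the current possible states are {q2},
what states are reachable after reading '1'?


Apply transition on '1' from each current state:
  d(q2, 1) = q0

{q0}


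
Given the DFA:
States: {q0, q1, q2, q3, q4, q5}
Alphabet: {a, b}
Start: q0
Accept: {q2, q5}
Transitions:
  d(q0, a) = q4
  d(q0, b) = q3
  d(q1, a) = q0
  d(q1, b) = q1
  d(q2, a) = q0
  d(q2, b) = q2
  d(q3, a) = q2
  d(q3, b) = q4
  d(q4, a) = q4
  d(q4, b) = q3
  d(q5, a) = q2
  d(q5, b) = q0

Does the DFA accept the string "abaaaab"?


Trace: q0 -> q4 -> q3 -> q2 -> q0 -> q4 -> q4 -> q3
Final state: q3
Accept states: {q2, q5}

No, rejected (final state q3 is not an accept state)


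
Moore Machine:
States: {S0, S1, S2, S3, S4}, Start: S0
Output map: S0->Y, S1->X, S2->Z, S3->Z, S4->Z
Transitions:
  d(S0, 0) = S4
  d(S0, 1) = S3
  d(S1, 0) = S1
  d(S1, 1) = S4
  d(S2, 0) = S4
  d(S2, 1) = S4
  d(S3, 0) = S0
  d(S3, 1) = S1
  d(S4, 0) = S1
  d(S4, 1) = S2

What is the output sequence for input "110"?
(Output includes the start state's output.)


Start: S0 (output Y)
  --1--> S3 (output Z)
  --1--> S1 (output X)
  --0--> S1 (output X)

"YZXX"


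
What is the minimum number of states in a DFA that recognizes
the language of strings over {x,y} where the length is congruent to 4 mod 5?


States track (length) mod 5.
Need 5 states: one per remainder 0..4; accept = remainder 4.

5


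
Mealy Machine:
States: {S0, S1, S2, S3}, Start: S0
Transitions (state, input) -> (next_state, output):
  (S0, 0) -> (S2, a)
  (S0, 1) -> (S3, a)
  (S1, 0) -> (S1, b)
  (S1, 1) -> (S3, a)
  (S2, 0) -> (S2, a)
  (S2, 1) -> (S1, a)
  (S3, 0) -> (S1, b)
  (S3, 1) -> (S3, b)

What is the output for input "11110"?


Step-by-step:
  (S0, 1) -> (S3, a)
  (S3, 1) -> (S3, b)
  (S3, 1) -> (S3, b)
  (S3, 1) -> (S3, b)
  (S3, 0) -> (S1, b)

"abbbb"


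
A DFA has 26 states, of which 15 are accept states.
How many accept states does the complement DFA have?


Complement swaps accept and non-accept states.
26 - 15 = 11

11


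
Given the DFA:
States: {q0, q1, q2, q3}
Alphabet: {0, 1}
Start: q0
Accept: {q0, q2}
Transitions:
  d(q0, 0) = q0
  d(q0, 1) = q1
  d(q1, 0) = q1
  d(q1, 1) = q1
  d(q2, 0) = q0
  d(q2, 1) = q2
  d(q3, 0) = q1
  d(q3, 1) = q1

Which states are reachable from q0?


BFS from q0:
  layer 0: {q0}
  layer 1: {q1}

{q0, q1}


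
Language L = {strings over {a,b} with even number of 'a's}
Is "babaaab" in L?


count('a') = 4; 4 mod 2 = 0

Yes, "babaaab" is in L


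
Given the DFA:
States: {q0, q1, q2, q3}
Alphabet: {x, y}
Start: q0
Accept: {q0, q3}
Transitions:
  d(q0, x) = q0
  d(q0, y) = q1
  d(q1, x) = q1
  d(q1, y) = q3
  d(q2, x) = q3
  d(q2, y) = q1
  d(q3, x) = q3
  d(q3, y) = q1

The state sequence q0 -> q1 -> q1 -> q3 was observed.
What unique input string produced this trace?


Trace back each transition to find the symbol:
  q0 --[y]--> q1
  q1 --[x]--> q1
  q1 --[y]--> q3

"yxy"


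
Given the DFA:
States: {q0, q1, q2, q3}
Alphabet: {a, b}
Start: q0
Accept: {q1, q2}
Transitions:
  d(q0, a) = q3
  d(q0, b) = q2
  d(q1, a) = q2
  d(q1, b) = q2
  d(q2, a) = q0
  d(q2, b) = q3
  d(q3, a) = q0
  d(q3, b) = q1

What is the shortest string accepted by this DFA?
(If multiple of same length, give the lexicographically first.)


BFS by string length (lex-first path to each state shown):
  len 0: q0<-""
  len 1: q2<-"b", q3<-"a"
Found accept state at length 1.

"b"


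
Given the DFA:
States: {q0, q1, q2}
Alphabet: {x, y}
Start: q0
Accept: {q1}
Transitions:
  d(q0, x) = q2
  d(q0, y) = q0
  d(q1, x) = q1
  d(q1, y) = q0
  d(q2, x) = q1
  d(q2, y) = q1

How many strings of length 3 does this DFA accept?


Enumerating all length-3 strings:
  "xxx" -> q1 [accept]
  "xxy" -> q0 [reject]
  "xyx" -> q1 [accept]
  "xyy" -> q0 [reject]
  "yxx" -> q1 [accept]
  "yxy" -> q1 [accept]
  "yyx" -> q2 [reject]
  "yyy" -> q0 [reject]

4 out of 8


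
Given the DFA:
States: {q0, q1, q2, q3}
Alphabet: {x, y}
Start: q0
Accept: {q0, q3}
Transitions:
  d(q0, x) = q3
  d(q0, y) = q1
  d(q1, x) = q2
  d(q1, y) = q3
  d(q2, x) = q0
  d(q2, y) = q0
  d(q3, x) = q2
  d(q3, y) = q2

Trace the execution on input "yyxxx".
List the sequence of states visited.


Input: yyxxx
d(q0, y) = q1
d(q1, y) = q3
d(q3, x) = q2
d(q2, x) = q0
d(q0, x) = q3


q0 -> q1 -> q3 -> q2 -> q0 -> q3


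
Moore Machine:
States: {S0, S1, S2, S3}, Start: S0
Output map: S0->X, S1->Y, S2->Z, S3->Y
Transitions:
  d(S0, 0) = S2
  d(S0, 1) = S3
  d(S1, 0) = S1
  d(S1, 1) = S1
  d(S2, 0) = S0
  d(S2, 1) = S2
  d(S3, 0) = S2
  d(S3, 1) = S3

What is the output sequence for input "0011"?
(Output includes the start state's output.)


Start: S0 (output X)
  --0--> S2 (output Z)
  --0--> S0 (output X)
  --1--> S3 (output Y)
  --1--> S3 (output Y)

"XZXYY"


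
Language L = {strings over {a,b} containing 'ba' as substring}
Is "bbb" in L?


'ba' does not occur

No, "bbb" is not in L


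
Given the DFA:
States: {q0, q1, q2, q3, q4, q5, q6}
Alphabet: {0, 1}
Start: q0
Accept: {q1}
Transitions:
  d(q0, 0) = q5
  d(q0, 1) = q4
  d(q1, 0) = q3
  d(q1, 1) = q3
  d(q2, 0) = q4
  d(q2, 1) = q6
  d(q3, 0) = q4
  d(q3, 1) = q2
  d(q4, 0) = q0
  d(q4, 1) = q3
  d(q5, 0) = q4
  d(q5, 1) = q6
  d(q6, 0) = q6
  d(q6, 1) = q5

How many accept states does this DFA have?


Accept states listed: {q1}
Counting: q1(1)

1


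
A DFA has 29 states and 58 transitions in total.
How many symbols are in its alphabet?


Each state has exactly one transition per symbol.
|alphabet| = transitions / states = 58 / 29 = 2

2


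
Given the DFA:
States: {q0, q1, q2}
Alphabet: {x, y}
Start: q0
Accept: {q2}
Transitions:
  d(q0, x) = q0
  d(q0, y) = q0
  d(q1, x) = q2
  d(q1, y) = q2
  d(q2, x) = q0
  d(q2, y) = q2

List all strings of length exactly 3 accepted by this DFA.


All strings of length 3: 8 total
Accepted: 0

None


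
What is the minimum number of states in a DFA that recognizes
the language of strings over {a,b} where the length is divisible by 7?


States track (length) mod 7.
Need 7 states: one per remainder 0..6; accept = remainder 0.

7


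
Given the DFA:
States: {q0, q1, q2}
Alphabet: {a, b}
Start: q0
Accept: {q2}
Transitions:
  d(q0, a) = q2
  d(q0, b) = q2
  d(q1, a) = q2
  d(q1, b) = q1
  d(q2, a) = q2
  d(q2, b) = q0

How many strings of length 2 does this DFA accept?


Enumerating all length-2 strings:
  "aa" -> q2 [accept]
  "ab" -> q0 [reject]
  "ba" -> q2 [accept]
  "bb" -> q0 [reject]

2 out of 4


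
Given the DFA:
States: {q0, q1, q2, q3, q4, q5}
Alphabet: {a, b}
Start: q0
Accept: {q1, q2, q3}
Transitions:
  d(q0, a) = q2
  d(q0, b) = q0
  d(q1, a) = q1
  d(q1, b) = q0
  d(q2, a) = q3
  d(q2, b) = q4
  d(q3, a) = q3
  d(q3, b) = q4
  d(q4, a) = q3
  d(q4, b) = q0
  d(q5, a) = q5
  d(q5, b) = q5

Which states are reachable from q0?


BFS from q0:
  layer 0: {q0}
  layer 1: {q2}
  layer 2: {q3, q4}

{q0, q2, q3, q4}


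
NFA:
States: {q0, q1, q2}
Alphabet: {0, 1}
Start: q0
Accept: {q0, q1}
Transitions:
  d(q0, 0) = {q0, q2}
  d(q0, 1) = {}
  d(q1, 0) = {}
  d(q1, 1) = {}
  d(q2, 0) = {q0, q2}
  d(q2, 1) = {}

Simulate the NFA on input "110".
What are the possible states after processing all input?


Start: {q0}
  --1--> {}
  --1--> {}
  --0--> {}

{} (empty set, no valid transitions)


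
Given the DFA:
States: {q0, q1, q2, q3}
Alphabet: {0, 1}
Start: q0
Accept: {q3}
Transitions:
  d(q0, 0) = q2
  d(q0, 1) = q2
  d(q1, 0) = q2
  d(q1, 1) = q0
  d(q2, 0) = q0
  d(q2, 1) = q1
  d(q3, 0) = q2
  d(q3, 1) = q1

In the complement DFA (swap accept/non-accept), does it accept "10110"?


Trace: q0 -> q2 -> q0 -> q2 -> q1 -> q2
Final: q2
Original accept: {q3}
Complement: q2 is not in original accept

Yes, complement accepts (original rejects)


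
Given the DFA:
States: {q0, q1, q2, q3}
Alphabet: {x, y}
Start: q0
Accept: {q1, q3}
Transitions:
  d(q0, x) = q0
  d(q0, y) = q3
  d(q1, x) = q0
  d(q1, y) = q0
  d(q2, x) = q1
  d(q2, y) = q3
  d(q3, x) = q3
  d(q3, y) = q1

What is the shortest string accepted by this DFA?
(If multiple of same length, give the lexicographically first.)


BFS by string length (lex-first path to each state shown):
  len 0: q0<-""
  len 1: q0<-"x", q3<-"y"
Found accept state at length 1.

"y"


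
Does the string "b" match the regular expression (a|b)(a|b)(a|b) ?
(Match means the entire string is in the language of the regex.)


|string| = 1; first = 'b'; last = 'b'

No, "b" does not match (a|b)(a|b)(a|b)


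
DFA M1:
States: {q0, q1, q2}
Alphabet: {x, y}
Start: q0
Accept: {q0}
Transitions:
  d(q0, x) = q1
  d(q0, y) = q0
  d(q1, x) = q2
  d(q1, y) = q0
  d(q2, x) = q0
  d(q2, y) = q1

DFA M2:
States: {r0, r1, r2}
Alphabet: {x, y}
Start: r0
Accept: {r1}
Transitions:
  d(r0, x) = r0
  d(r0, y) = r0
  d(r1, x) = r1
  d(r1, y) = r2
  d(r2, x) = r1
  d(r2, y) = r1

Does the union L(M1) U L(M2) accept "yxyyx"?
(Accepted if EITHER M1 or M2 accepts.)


M1: final=q1 accepted=False
M2: final=r0 accepted=False

No, union rejects (neither accepts)


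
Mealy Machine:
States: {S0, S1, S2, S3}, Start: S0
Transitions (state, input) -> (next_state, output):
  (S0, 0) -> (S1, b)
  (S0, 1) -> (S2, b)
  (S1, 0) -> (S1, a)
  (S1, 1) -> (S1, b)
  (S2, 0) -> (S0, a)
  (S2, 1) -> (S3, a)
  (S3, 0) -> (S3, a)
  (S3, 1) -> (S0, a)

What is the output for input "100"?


Step-by-step:
  (S0, 1) -> (S2, b)
  (S2, 0) -> (S0, a)
  (S0, 0) -> (S1, b)

"bab"


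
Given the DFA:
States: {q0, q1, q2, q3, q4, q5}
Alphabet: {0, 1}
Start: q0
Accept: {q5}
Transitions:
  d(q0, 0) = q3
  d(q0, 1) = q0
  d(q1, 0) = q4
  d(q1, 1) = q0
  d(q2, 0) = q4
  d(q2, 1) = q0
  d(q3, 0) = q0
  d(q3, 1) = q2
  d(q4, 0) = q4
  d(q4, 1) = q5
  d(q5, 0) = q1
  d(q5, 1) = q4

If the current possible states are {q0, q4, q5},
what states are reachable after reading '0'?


Apply transition on '0' from each current state:
  d(q0, 0) = q3
  d(q4, 0) = q4
  d(q5, 0) = q1

{q1, q3, q4}


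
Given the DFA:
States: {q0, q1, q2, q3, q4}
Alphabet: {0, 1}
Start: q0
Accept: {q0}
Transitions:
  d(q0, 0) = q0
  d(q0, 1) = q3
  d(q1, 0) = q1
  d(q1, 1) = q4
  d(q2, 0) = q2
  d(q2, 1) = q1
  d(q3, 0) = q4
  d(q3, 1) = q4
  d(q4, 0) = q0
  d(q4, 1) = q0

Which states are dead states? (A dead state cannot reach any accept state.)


Forward reachability from each state:
  q0 -> reaches accept state q0 (live)
  q1 -> reaches accept state q0 (live)
  q2 -> reaches accept state q0 (live)
  q3 -> reaches accept state q0 (live)
  q4 -> reaches accept state q0 (live)

None (all states can reach an accept state)


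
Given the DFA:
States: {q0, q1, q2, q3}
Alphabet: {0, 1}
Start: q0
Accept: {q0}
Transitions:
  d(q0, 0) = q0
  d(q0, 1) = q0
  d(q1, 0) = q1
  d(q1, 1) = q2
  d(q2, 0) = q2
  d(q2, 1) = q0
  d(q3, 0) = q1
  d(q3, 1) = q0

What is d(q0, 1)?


Looking up transition d(q0, 1)

q0


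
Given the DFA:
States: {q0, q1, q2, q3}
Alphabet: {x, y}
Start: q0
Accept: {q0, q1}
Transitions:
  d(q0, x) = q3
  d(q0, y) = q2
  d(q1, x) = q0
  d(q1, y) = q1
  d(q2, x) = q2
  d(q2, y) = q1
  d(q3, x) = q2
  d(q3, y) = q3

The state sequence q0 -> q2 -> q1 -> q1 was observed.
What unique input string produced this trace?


Trace back each transition to find the symbol:
  q0 --[y]--> q2
  q2 --[y]--> q1
  q1 --[y]--> q1

"yyy"


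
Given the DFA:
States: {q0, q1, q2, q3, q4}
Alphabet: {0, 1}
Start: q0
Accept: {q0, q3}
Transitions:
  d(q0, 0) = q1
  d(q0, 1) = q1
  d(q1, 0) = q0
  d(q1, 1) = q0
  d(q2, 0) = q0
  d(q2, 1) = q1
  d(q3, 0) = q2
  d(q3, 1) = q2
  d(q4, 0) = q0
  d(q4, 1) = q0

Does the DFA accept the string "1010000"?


Trace: q0 -> q1 -> q0 -> q1 -> q0 -> q1 -> q0 -> q1
Final state: q1
Accept states: {q0, q3}

No, rejected (final state q1 is not an accept state)


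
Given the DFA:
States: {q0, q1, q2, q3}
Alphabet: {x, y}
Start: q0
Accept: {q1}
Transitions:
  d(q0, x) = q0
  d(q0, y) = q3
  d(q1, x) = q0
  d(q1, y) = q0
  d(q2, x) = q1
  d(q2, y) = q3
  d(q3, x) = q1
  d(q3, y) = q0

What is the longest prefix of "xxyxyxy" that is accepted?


Run the DFA, marking each prefix where the state is accepting:
  "" -> q0 [reject]
  "x" -> q0 [reject]
  "xx" -> q0 [reject]
  "xxy" -> q3 [reject]
  "xxyx" -> q1 [accept]
  "xxyxy" -> q0 [reject]
  "xxyxyx" -> q0 [reject]
  "xxyxyxy" -> q3 [reject]

"xxyx"


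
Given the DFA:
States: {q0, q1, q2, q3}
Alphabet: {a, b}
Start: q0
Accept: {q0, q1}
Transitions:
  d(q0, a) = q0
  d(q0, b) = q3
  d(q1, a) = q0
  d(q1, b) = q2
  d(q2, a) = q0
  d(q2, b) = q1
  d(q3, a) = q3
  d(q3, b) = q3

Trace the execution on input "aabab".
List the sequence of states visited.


Input: aabab
d(q0, a) = q0
d(q0, a) = q0
d(q0, b) = q3
d(q3, a) = q3
d(q3, b) = q3


q0 -> q0 -> q0 -> q3 -> q3 -> q3


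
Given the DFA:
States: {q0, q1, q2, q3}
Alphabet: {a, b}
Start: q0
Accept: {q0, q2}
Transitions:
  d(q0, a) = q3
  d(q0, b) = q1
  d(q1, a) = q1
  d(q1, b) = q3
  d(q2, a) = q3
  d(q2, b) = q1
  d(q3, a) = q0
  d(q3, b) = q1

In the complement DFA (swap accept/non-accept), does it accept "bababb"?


Trace: q0 -> q1 -> q1 -> q3 -> q0 -> q1 -> q3
Final: q3
Original accept: {q0, q2}
Complement: q3 is not in original accept

Yes, complement accepts (original rejects)


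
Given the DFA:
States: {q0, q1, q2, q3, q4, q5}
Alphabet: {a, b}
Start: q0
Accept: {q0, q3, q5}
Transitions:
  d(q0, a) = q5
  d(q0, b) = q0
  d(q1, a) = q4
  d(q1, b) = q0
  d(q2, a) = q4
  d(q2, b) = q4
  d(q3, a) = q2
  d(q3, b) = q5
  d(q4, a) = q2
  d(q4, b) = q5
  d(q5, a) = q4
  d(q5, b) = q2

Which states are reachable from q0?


BFS from q0:
  layer 0: {q0}
  layer 1: {q5}
  layer 2: {q2, q4}

{q0, q2, q4, q5}


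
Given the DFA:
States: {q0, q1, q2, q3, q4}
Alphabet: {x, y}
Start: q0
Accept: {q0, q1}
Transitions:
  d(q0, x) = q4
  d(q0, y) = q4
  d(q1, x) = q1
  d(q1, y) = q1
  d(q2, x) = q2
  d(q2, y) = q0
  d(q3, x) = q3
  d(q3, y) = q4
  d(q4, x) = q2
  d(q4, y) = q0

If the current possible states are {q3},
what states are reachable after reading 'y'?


Apply transition on 'y' from each current state:
  d(q3, y) = q4

{q4}


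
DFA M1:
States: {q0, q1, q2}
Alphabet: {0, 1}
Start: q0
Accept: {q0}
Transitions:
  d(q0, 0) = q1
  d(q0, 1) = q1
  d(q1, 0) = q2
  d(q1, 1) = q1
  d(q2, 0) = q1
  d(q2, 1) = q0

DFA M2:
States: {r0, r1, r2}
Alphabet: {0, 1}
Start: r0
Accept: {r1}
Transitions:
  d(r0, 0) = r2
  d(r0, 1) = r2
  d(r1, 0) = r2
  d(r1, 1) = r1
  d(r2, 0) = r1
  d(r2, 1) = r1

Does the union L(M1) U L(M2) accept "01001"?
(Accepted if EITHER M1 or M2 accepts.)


M1: final=q1 accepted=False
M2: final=r1 accepted=True

Yes, union accepts


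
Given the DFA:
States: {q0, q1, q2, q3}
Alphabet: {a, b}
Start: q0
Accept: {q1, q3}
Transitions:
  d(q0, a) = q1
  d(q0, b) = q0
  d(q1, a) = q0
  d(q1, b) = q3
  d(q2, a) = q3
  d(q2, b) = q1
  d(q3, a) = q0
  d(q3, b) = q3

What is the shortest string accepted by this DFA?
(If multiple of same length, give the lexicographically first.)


BFS by string length (lex-first path to each state shown):
  len 0: q0<-""
  len 1: q0<-"b", q1<-"a"
Found accept state at length 1.

"a"


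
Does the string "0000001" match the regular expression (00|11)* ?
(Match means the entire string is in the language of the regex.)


|string| = 7; first = '0'; last = '1'

No, "0000001" does not match (00|11)*


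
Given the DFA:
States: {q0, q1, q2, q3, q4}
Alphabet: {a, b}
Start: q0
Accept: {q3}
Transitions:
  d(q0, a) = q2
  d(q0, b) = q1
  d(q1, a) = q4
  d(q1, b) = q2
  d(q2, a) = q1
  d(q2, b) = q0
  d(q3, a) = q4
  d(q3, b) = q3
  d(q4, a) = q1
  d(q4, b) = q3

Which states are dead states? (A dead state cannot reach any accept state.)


Forward reachability from each state:
  q0 -> reaches accept state q3 (live)
  q1 -> reaches accept state q3 (live)
  q2 -> reaches accept state q3 (live)
  q3 -> reaches accept state q3 (live)
  q4 -> reaches accept state q3 (live)

None (all states can reach an accept state)


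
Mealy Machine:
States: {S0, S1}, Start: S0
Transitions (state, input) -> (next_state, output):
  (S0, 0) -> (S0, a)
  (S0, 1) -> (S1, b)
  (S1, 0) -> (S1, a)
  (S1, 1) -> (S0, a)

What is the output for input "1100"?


Step-by-step:
  (S0, 1) -> (S1, b)
  (S1, 1) -> (S0, a)
  (S0, 0) -> (S0, a)
  (S0, 0) -> (S0, a)

"baaa"


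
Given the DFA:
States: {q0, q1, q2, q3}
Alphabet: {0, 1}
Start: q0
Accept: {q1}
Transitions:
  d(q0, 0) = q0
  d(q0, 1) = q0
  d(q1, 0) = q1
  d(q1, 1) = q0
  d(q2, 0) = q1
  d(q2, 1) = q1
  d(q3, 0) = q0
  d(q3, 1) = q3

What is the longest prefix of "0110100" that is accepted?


Run the DFA, marking each prefix where the state is accepting:
  "" -> q0 [reject]
  "0" -> q0 [reject]
  "01" -> q0 [reject]
  "011" -> q0 [reject]
  "0110" -> q0 [reject]
  "01101" -> q0 [reject]
  "011010" -> q0 [reject]
  "0110100" -> q0 [reject]

No prefix is accepted


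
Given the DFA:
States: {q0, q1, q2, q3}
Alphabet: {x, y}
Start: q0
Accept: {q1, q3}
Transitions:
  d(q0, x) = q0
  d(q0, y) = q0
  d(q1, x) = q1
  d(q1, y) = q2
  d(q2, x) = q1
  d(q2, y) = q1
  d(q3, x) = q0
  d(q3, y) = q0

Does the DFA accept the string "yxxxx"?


Trace: q0 -> q0 -> q0 -> q0 -> q0 -> q0
Final state: q0
Accept states: {q1, q3}

No, rejected (final state q0 is not an accept state)


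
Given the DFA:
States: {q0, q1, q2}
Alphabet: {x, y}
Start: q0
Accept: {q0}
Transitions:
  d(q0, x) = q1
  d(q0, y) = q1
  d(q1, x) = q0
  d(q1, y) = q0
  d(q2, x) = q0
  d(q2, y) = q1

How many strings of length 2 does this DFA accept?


Enumerating all length-2 strings:
  "xx" -> q0 [accept]
  "xy" -> q0 [accept]
  "yx" -> q0 [accept]
  "yy" -> q0 [accept]

4 out of 4


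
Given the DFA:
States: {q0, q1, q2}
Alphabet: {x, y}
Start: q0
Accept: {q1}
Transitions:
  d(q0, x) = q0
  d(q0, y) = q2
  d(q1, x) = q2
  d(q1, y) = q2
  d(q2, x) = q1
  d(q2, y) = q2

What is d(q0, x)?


Looking up transition d(q0, x)

q0


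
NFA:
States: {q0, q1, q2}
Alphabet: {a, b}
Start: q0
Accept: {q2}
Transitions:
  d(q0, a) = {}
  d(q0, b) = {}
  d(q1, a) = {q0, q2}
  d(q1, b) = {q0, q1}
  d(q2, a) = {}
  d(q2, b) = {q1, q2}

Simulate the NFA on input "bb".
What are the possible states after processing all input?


Start: {q0}
  --b--> {}
  --b--> {}

{} (empty set, no valid transitions)


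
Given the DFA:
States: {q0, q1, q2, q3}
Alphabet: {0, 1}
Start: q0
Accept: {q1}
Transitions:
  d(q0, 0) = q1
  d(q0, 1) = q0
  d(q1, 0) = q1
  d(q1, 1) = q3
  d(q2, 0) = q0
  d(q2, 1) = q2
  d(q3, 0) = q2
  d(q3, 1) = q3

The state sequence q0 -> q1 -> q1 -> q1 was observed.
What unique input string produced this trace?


Trace back each transition to find the symbol:
  q0 --[0]--> q1
  q1 --[0]--> q1
  q1 --[0]--> q1

"000"


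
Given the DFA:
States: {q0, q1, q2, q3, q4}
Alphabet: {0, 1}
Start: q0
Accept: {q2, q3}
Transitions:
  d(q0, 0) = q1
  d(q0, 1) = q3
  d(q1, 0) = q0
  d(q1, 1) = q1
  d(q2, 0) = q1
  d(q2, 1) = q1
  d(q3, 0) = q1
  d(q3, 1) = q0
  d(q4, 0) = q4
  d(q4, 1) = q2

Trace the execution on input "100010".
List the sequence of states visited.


Input: 100010
d(q0, 1) = q3
d(q3, 0) = q1
d(q1, 0) = q0
d(q0, 0) = q1
d(q1, 1) = q1
d(q1, 0) = q0


q0 -> q3 -> q1 -> q0 -> q1 -> q1 -> q0


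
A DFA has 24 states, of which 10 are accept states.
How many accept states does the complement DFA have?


Complement swaps accept and non-accept states.
24 - 10 = 14

14


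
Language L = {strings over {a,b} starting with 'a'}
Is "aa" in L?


first symbol = 'a'

Yes, "aa" is in L


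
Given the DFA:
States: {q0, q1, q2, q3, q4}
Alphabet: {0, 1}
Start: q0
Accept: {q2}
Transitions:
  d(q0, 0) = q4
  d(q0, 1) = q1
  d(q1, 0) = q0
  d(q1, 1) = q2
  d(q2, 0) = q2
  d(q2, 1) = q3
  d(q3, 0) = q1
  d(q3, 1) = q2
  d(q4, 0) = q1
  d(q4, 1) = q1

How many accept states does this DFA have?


Accept states listed: {q2}
Counting: q2(1)

1


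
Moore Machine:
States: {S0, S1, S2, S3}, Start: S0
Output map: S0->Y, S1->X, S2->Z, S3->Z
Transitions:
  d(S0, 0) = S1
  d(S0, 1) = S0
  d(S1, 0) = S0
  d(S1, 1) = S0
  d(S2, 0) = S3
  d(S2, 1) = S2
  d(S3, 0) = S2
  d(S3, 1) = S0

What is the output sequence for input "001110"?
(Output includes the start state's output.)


Start: S0 (output Y)
  --0--> S1 (output X)
  --0--> S0 (output Y)
  --1--> S0 (output Y)
  --1--> S0 (output Y)
  --1--> S0 (output Y)
  --0--> S1 (output X)

"YXYYYYX"


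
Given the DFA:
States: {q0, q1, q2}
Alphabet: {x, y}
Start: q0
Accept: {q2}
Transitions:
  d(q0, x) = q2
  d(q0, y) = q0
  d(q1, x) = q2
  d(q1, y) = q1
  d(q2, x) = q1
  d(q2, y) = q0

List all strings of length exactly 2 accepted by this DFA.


All strings of length 2: 4 total
Accepted: 1

"yx"


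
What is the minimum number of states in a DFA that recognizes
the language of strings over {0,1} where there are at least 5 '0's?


States: count = 0, 1, ..., 4, and a final '>= 5' state.
Total: 5 + 1 = 6. Accept = '>= 5' state.

6


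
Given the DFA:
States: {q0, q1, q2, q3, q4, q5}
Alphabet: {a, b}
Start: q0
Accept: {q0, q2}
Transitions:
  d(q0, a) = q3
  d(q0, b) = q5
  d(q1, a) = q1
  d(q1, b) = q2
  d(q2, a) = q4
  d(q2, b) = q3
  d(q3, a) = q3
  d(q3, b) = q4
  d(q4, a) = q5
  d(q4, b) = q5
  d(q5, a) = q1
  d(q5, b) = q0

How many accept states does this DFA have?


Accept states listed: {q0, q2}
Counting: q0(1) q2(2)

2


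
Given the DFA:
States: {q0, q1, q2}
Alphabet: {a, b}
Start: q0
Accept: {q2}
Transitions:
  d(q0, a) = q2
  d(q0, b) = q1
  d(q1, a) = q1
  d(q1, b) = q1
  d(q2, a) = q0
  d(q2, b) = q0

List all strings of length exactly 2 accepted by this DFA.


All strings of length 2: 4 total
Accepted: 0

None


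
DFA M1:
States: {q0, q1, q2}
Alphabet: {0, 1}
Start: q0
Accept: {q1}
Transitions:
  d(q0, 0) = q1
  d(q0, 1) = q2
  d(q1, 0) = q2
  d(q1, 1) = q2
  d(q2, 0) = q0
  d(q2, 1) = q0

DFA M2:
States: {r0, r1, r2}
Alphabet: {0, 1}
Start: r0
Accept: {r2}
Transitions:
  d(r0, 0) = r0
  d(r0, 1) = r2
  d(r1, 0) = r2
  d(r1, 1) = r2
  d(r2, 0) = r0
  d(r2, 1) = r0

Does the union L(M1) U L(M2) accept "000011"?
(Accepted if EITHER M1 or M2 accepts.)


M1: final=q0 accepted=False
M2: final=r0 accepted=False

No, union rejects (neither accepts)


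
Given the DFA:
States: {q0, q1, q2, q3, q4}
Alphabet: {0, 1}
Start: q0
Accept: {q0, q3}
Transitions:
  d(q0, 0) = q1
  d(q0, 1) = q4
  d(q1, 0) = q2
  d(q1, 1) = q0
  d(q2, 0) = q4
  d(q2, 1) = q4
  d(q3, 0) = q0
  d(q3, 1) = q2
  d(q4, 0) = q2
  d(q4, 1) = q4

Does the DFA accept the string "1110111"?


Trace: q0 -> q4 -> q4 -> q4 -> q2 -> q4 -> q4 -> q4
Final state: q4
Accept states: {q0, q3}

No, rejected (final state q4 is not an accept state)


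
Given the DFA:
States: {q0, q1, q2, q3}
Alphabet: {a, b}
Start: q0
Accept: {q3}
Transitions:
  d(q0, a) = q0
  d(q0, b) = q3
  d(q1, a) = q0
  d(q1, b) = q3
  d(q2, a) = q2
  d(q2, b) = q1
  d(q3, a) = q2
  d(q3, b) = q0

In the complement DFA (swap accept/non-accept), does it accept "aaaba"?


Trace: q0 -> q0 -> q0 -> q0 -> q3 -> q2
Final: q2
Original accept: {q3}
Complement: q2 is not in original accept

Yes, complement accepts (original rejects)


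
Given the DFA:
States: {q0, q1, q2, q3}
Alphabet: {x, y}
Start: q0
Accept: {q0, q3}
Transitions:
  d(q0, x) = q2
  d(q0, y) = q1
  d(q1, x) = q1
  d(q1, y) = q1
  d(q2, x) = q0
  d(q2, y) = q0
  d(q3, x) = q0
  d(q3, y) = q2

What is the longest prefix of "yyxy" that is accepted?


Run the DFA, marking each prefix where the state is accepting:
  "" -> q0 [accept]
  "y" -> q1 [reject]
  "yy" -> q1 [reject]
  "yyx" -> q1 [reject]
  "yyxy" -> q1 [reject]

""


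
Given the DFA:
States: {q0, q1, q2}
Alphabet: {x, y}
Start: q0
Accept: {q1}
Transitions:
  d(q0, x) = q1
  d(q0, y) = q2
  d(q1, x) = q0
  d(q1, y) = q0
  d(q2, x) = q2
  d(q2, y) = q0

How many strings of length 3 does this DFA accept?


Enumerating all length-3 strings:
  "xxx" -> q1 [accept]
  "xxy" -> q2 [reject]
  "xyx" -> q1 [accept]
  "xyy" -> q2 [reject]
  "yxx" -> q2 [reject]
  "yxy" -> q0 [reject]
  "yyx" -> q1 [accept]
  "yyy" -> q2 [reject]

3 out of 8


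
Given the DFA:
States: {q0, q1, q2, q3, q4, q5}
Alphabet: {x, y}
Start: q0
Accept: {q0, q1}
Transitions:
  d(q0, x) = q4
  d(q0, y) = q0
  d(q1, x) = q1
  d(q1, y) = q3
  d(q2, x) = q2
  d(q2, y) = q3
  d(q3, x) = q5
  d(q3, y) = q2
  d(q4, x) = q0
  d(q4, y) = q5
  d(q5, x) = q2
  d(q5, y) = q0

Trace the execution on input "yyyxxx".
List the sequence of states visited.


Input: yyyxxx
d(q0, y) = q0
d(q0, y) = q0
d(q0, y) = q0
d(q0, x) = q4
d(q4, x) = q0
d(q0, x) = q4


q0 -> q0 -> q0 -> q0 -> q4 -> q0 -> q4


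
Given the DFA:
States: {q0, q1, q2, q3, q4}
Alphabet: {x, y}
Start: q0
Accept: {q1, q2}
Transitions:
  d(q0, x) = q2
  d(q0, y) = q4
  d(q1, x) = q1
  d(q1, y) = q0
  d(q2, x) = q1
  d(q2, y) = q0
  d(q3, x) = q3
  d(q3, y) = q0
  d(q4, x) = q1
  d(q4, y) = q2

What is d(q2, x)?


Looking up transition d(q2, x)

q1


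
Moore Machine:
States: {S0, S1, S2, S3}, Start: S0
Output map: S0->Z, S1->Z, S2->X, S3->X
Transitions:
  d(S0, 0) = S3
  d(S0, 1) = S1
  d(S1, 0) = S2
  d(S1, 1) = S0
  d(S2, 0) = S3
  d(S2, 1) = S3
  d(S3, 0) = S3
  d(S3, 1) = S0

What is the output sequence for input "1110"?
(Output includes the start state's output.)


Start: S0 (output Z)
  --1--> S1 (output Z)
  --1--> S0 (output Z)
  --1--> S1 (output Z)
  --0--> S2 (output X)

"ZZZZX"


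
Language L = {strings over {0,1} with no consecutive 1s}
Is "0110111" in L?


'11' occurs at index 1

No, "0110111" is not in L


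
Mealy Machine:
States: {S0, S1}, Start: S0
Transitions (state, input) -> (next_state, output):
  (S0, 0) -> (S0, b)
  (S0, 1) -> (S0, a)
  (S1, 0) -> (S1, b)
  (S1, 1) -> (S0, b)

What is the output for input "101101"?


Step-by-step:
  (S0, 1) -> (S0, a)
  (S0, 0) -> (S0, b)
  (S0, 1) -> (S0, a)
  (S0, 1) -> (S0, a)
  (S0, 0) -> (S0, b)
  (S0, 1) -> (S0, a)

"abaaba"


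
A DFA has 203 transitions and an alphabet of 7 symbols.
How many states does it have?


Each state has exactly one transition per symbol.
states = transitions / |alphabet| = 203 / 7 = 29

29


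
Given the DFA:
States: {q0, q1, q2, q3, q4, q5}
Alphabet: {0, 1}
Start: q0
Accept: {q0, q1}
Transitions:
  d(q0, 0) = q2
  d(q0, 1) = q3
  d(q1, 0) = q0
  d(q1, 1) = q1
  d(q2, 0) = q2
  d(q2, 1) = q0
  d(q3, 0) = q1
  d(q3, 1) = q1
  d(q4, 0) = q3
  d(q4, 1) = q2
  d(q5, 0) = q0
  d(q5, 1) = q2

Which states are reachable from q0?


BFS from q0:
  layer 0: {q0}
  layer 1: {q2, q3}
  layer 2: {q1}

{q0, q1, q2, q3}


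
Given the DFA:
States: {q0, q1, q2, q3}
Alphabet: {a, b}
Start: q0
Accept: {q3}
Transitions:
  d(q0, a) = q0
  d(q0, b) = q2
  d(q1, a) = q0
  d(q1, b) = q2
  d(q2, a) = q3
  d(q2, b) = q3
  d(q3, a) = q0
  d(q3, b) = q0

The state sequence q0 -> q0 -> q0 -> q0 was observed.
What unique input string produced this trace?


Trace back each transition to find the symbol:
  q0 --[a]--> q0
  q0 --[a]--> q0
  q0 --[a]--> q0

"aaa"


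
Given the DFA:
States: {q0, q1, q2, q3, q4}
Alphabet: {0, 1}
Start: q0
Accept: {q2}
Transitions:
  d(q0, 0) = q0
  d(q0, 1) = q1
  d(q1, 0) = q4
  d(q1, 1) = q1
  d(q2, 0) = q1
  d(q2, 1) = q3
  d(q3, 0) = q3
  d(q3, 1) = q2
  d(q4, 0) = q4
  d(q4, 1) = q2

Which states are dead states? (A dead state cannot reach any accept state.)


Forward reachability from each state:
  q0 -> reaches accept state q2 (live)
  q1 -> reaches accept state q2 (live)
  q2 -> reaches accept state q2 (live)
  q3 -> reaches accept state q2 (live)
  q4 -> reaches accept state q2 (live)

None (all states can reach an accept state)


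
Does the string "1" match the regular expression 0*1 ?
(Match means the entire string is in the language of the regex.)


|string| = 1; first = '1'; last = '1'

Yes, "1" matches 0*1


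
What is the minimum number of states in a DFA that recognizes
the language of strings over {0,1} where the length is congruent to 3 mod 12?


States track (length) mod 12.
Need 12 states: one per remainder 0..11; accept = remainder 3.

12


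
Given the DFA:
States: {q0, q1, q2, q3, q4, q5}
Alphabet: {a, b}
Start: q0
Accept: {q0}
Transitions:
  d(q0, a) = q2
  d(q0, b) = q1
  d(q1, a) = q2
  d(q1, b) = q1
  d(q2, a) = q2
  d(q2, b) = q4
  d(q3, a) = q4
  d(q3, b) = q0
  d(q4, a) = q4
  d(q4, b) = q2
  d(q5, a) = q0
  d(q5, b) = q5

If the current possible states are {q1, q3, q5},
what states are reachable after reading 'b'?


Apply transition on 'b' from each current state:
  d(q1, b) = q1
  d(q3, b) = q0
  d(q5, b) = q5

{q0, q1, q5}


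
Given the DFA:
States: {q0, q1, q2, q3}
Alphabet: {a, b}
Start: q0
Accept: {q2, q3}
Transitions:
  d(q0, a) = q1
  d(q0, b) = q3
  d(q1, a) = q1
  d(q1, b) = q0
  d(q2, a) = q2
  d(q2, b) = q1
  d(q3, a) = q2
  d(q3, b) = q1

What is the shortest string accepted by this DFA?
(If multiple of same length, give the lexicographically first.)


BFS by string length (lex-first path to each state shown):
  len 0: q0<-""
  len 1: q1<-"a", q3<-"b"
Found accept state at length 1.

"b"


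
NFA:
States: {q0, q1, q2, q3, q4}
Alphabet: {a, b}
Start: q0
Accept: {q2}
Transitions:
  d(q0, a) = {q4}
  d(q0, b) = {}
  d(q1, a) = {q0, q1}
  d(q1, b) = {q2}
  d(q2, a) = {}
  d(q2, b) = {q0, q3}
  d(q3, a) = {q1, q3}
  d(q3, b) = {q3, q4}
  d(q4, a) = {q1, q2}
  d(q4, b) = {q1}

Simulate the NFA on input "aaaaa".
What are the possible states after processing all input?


Start: {q0}
  --a--> {q4}
  --a--> {q1, q2}
  --a--> {q0, q1}
  --a--> {q0, q1, q4}
  --a--> {q0, q1, q2, q4}

{q0, q1, q2, q4}


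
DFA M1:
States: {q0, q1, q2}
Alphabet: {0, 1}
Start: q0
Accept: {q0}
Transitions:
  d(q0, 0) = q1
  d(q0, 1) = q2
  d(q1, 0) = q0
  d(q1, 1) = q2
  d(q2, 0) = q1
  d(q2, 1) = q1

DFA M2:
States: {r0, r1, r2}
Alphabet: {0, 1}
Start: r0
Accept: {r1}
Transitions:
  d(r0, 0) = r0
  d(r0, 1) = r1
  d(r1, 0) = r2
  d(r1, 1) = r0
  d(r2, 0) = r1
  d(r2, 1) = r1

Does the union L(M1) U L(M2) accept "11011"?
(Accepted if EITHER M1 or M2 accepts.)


M1: final=q1 accepted=False
M2: final=r0 accepted=False

No, union rejects (neither accepts)


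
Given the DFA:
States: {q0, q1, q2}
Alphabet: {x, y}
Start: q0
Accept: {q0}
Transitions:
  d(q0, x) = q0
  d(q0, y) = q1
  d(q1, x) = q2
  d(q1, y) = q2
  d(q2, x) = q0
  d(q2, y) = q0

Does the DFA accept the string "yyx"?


Trace: q0 -> q1 -> q2 -> q0
Final state: q0
Accept states: {q0}

Yes, accepted (final state q0 is an accept state)


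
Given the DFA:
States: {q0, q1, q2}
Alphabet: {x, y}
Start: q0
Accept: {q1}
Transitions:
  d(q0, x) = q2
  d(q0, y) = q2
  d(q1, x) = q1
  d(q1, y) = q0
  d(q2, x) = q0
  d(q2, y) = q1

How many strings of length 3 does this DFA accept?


Enumerating all length-3 strings:
  "xxx" -> q2 [reject]
  "xxy" -> q2 [reject]
  "xyx" -> q1 [accept]
  "xyy" -> q0 [reject]
  "yxx" -> q2 [reject]
  "yxy" -> q2 [reject]
  "yyx" -> q1 [accept]
  "yyy" -> q0 [reject]

2 out of 8


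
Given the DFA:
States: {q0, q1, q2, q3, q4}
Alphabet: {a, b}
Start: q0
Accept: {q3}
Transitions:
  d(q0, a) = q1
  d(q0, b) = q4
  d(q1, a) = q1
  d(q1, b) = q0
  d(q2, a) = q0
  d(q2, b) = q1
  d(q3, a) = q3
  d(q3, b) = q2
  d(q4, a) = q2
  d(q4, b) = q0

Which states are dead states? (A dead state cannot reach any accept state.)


Forward reachability from each state:
  q0 -> reaches {q0, q1, q2, q4}, no accept state (dead)
  q1 -> reaches {q0, q1, q2, q4}, no accept state (dead)
  q2 -> reaches {q0, q1, q2, q4}, no accept state (dead)
  q3 -> reaches accept state q3 (live)
  q4 -> reaches {q0, q1, q2, q4}, no accept state (dead)

{q0, q1, q2, q4}


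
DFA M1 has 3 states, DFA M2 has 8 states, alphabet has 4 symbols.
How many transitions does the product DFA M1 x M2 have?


Product DFA has 3 * 8 = 24 states.
Each has 4 transitions: 24 * 4 = 96

96


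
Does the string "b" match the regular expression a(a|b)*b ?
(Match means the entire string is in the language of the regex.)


|string| = 1; first = 'b'; last = 'b'

No, "b" does not match a(a|b)*b


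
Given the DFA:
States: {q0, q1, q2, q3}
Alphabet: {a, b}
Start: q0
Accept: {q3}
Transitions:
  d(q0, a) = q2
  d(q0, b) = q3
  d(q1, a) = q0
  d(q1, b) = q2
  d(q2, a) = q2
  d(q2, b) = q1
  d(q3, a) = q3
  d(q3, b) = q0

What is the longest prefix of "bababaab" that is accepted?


Run the DFA, marking each prefix where the state is accepting:
  "" -> q0 [reject]
  "b" -> q3 [accept]
  "ba" -> q3 [accept]
  "bab" -> q0 [reject]
  "baba" -> q2 [reject]
  "babab" -> q1 [reject]
  "bababa" -> q0 [reject]
  "bababaa" -> q2 [reject]
  "bababaab" -> q1 [reject]

"ba"


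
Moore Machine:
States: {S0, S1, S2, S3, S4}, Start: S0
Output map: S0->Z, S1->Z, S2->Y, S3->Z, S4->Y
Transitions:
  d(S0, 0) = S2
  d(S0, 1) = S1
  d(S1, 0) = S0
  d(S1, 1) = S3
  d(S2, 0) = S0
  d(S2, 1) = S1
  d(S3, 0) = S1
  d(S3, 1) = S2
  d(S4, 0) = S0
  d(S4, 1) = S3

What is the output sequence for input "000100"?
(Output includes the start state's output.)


Start: S0 (output Z)
  --0--> S2 (output Y)
  --0--> S0 (output Z)
  --0--> S2 (output Y)
  --1--> S1 (output Z)
  --0--> S0 (output Z)
  --0--> S2 (output Y)

"ZYZYZZY"


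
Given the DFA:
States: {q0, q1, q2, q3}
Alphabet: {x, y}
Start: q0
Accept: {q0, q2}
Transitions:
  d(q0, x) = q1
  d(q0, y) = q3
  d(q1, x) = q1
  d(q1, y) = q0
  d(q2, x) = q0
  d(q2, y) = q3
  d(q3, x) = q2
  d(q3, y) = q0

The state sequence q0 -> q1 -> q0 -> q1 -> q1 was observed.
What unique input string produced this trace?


Trace back each transition to find the symbol:
  q0 --[x]--> q1
  q1 --[y]--> q0
  q0 --[x]--> q1
  q1 --[x]--> q1

"xyxx"


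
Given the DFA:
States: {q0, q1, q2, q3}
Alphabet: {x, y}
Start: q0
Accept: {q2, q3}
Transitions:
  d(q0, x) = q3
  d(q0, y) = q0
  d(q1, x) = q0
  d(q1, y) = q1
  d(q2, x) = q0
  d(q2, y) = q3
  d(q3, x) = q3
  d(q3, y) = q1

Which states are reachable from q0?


BFS from q0:
  layer 0: {q0}
  layer 1: {q3}
  layer 2: {q1}

{q0, q1, q3}


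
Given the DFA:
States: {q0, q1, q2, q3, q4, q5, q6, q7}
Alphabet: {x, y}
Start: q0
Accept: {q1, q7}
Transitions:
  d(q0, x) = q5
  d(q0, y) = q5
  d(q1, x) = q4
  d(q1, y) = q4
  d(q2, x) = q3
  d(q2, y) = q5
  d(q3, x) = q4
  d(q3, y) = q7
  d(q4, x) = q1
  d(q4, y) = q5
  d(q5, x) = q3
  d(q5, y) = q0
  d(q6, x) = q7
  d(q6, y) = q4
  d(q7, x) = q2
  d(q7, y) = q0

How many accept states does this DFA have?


Accept states listed: {q1, q7}
Counting: q1(1) q7(2)

2


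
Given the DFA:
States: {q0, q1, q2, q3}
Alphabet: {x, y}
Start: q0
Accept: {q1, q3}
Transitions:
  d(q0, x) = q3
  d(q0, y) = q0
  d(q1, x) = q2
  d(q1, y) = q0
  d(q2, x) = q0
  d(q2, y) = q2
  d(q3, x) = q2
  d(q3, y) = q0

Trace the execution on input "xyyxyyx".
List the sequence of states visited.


Input: xyyxyyx
d(q0, x) = q3
d(q3, y) = q0
d(q0, y) = q0
d(q0, x) = q3
d(q3, y) = q0
d(q0, y) = q0
d(q0, x) = q3


q0 -> q3 -> q0 -> q0 -> q3 -> q0 -> q0 -> q3


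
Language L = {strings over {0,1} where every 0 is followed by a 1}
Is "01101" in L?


'00' present: False; ends with '0': False

Yes, "01101" is in L


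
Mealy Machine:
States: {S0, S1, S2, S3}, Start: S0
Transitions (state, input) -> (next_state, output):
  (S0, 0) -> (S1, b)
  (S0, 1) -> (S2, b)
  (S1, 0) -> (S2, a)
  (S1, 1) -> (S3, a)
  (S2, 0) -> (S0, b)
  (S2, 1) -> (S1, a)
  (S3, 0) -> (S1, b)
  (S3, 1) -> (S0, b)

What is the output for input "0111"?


Step-by-step:
  (S0, 0) -> (S1, b)
  (S1, 1) -> (S3, a)
  (S3, 1) -> (S0, b)
  (S0, 1) -> (S2, b)

"babb"


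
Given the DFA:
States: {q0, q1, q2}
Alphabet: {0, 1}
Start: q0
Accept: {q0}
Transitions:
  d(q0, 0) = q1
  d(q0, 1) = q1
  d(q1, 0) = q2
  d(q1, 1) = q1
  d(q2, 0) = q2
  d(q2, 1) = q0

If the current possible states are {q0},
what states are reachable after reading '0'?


Apply transition on '0' from each current state:
  d(q0, 0) = q1

{q1}


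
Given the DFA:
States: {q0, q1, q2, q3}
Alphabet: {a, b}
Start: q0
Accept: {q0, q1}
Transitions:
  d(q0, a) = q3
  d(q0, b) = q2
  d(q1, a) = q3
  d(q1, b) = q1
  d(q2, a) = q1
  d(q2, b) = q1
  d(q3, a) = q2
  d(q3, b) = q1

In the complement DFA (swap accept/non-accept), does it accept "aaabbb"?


Trace: q0 -> q3 -> q2 -> q1 -> q1 -> q1 -> q1
Final: q1
Original accept: {q0, q1}
Complement: q1 is in original accept

No, complement rejects (original accepts)


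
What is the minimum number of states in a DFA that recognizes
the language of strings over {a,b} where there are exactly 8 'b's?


States: count = 0, 1, ..., 8 (that's 9 states), plus a dead state for count > 8.
Total: 9 + 1 = 10. Accept = count-8 state.

10


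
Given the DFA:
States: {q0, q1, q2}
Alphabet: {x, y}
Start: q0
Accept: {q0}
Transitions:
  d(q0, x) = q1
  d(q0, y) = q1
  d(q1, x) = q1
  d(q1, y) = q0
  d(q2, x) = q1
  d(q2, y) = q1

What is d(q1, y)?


Looking up transition d(q1, y)

q0


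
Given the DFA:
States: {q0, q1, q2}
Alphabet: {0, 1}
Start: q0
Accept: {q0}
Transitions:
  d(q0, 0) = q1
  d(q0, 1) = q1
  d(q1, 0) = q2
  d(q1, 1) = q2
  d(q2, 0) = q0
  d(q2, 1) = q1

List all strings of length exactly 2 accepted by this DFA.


All strings of length 2: 4 total
Accepted: 0

None


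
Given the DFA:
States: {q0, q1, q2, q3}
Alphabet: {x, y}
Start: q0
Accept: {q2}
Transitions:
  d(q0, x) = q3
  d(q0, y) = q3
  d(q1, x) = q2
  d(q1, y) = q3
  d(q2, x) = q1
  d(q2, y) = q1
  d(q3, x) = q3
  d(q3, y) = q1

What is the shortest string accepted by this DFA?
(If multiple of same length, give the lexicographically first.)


BFS by string length (lex-first path to each state shown):
  len 0: q0<-""
  len 1: q3<-"x"
  len 2: q1<-"xy", q3<-"xx"
  len 3: q1<-"xxy", q2<-"xyx", q3<-"xxx"
Found accept state at length 3.

"xyx"


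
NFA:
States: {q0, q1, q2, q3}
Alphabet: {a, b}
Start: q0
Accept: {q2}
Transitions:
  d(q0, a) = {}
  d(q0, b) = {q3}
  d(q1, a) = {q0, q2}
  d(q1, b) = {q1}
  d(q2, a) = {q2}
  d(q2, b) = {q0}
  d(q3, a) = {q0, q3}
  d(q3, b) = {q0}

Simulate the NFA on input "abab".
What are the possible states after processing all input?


Start: {q0}
  --a--> {}
  --b--> {}
  --a--> {}
  --b--> {}

{} (empty set, no valid transitions)


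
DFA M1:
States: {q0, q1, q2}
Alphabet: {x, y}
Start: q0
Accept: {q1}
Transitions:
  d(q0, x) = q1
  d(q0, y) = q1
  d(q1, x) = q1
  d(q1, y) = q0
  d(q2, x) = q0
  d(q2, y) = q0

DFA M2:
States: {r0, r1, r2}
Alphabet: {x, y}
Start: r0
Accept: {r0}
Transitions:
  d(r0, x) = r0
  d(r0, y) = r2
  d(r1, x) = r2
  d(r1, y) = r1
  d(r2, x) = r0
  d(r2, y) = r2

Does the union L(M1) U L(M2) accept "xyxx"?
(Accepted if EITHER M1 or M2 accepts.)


M1: final=q1 accepted=True
M2: final=r0 accepted=True

Yes, union accepts


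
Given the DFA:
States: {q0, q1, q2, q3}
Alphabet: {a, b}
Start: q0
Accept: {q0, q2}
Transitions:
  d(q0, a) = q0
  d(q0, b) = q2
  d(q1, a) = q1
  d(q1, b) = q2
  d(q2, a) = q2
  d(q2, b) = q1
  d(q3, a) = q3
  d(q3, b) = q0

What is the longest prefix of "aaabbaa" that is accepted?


Run the DFA, marking each prefix where the state is accepting:
  "" -> q0 [accept]
  "a" -> q0 [accept]
  "aa" -> q0 [accept]
  "aaa" -> q0 [accept]
  "aaab" -> q2 [accept]
  "aaabb" -> q1 [reject]
  "aaabba" -> q1 [reject]
  "aaabbaa" -> q1 [reject]

"aaab"


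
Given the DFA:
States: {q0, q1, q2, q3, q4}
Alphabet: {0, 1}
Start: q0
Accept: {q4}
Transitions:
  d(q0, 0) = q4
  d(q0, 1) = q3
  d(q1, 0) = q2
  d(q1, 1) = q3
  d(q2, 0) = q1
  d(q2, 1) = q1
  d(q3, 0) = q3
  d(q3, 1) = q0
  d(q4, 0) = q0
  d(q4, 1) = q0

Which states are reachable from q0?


BFS from q0:
  layer 0: {q0}
  layer 1: {q3, q4}

{q0, q3, q4}


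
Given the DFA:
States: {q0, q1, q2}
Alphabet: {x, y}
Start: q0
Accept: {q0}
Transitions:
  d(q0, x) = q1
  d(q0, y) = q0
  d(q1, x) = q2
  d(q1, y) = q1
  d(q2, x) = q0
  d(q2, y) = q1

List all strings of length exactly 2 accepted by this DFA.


All strings of length 2: 4 total
Accepted: 1

"yy"


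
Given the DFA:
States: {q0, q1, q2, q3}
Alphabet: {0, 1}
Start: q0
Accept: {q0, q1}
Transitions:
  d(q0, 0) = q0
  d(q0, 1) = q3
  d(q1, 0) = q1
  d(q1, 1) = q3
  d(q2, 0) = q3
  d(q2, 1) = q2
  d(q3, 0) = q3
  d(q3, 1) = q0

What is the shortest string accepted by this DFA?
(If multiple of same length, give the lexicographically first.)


BFS by string length (lex-first path to each state shown):
  len 0: q0<-""
Found accept state at length 0.

"" (empty string)
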